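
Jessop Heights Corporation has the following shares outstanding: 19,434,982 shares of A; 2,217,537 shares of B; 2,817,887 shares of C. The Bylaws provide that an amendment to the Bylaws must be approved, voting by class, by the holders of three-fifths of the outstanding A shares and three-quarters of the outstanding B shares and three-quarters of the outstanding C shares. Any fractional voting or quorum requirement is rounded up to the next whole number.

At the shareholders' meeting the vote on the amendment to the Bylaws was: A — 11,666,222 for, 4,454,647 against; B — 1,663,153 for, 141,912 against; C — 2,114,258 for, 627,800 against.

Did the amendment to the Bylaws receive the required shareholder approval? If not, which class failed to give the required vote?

Approved — every class gave the required vote.

A: 3/5 of 19434982 = 11660989.20, rounded up to 11660990; 11,660,990 required, 11,666,222 in favor — approved.
B: 3/4 of 2217537 = 1663152.75, rounded up to 1663153; 1,663,153 required, 1,663,153 in favor — approved.
C: 3/4 of 2817887 = 2113415.25, rounded up to 2113416; 2,113,416 required, 2,114,258 in favor — approved.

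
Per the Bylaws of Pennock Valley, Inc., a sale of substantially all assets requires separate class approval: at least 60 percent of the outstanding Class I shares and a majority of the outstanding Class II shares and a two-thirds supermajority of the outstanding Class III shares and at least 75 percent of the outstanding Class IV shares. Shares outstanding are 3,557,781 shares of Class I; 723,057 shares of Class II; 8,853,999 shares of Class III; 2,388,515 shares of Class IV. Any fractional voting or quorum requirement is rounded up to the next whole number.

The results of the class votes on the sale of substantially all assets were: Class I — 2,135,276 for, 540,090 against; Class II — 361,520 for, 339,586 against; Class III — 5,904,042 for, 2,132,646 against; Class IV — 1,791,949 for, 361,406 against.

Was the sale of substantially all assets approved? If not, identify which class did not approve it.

Class I: 3/5 of 3557781 = 2134668.60, rounded up to 2134669; 2,134,669 required, 2,135,276 in favor — approved.
Class II: a majority of 723057 is 361529; 361,529 required, 361,520 in favor — not approved.
Class III: 2/3 of 8853999 = 5902666; 5,902,666 required, 5,904,042 in favor — approved.
Class IV: 3/4 of 2388515 = 1791386.25, rounded up to 1791387; 1,791,387 required, 1,791,949 in favor — approved.

Not approved — the Class II shares did not give the required vote.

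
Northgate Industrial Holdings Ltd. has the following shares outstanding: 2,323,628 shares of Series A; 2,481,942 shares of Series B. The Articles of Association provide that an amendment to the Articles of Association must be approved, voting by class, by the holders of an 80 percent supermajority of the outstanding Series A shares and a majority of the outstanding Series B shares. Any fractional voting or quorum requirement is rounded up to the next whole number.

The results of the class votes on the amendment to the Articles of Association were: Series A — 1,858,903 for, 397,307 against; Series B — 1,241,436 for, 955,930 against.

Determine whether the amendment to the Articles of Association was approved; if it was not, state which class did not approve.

Series A: 4/5 of 2323628 = 1858902.40, rounded up to 1858903; 1,858,903 required, 1,858,903 in favor — approved.
Series B: a majority of 2481942 is 1240972; 1,240,972 required, 1,241,436 in favor — approved.

Approved — every class gave the required vote.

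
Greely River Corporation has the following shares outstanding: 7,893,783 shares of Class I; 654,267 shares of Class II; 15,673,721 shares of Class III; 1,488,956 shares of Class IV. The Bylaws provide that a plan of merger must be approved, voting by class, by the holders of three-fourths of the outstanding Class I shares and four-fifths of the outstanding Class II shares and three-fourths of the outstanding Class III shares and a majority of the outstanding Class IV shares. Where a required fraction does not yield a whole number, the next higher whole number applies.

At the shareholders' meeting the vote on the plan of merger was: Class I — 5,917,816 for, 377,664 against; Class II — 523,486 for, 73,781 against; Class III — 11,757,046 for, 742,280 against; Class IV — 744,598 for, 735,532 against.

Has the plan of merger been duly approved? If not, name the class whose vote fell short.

Not approved — the Class I shares did not give the required vote.

Class I: 3/4 of 7893783 = 5920337.25, rounded up to 5920338; 5,920,338 required, 5,917,816 in favor — not approved.
Class II: 4/5 of 654267 = 523413.60, rounded up to 523414; 523,414 required, 523,486 in favor — approved.
Class III: 3/4 of 15673721 = 11755290.75, rounded up to 11755291; 11,755,291 required, 11,757,046 in favor — approved.
Class IV: a majority of 1488956 is 744479; 744,479 required, 744,598 in favor — approved.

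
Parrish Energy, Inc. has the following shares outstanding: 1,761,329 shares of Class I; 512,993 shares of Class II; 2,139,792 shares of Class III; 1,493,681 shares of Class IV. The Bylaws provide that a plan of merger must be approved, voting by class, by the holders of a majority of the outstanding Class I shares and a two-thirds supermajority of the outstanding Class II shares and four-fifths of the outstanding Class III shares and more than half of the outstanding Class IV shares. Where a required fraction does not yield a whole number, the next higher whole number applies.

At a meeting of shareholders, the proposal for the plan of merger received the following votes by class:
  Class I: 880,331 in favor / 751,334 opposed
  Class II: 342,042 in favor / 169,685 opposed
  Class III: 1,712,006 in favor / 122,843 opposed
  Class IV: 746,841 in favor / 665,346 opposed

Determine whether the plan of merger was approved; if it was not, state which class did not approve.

Not approved — the Class I shares did not give the required vote.

Class I: a majority of 1761329 is 880665; 880,665 required, 880,331 in favor — not approved.
Class II: 2/3 of 512993 = 341995.33, rounded up to 341996; 341,996 required, 342,042 in favor — approved.
Class III: 4/5 of 2139792 = 1711833.60, rounded up to 1711834; 1,711,834 required, 1,712,006 in favor — approved.
Class IV: a majority of 1493681 is 746841; 746,841 required, 746,841 in favor — approved.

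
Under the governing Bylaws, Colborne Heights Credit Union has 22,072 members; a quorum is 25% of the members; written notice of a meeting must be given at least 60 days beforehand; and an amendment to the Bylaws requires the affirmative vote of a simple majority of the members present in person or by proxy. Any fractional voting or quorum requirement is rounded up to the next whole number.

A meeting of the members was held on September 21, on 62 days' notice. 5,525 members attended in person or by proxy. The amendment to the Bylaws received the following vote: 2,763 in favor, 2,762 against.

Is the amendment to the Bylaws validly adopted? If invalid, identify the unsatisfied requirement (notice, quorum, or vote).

Valid — all requirements satisfied.

Notice: 62 days given; 60 required. Satisfied.
Quorum: 25% of 22,072 = 5,518; 5,525 present. Satisfied.
Vote: requires a majority of those present (5,525); a majority of 5525 is 2763, so 2,763 needed; 2,763 in favor. Satisfied.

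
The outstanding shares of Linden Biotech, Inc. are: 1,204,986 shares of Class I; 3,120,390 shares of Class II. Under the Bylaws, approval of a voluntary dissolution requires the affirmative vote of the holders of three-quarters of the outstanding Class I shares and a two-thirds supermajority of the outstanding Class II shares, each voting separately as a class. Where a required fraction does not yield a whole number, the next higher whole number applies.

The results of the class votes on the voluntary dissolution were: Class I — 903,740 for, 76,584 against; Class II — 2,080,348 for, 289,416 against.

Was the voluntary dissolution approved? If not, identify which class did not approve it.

Class I: 3/4 of 1204986 = 903739.50, rounded up to 903740; 903,740 required, 903,740 in favor — approved.
Class II: 2/3 of 3120390 = 2080260; 2,080,260 required, 2,080,348 in favor — approved.

Approved — every class gave the required vote.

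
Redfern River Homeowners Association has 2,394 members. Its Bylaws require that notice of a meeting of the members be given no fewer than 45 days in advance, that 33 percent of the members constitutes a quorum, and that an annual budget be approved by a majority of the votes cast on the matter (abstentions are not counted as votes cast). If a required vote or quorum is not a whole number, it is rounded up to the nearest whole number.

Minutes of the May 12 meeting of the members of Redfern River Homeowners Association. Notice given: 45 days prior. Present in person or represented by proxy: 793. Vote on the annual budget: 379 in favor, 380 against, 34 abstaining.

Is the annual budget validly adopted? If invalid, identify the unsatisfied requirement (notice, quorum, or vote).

Notice: 45 days given; 45 required. Satisfied.
Quorum: 33% of 2,394 = 790.02, rounded up to 791; 793 present. Satisfied.
Vote: requires a majority of the votes cast (793 − 34 abstaining = 759); a majority of 759 is 380, so 380 needed; 379 in favor. Not satisfied.

Invalid — vote requirement not satisfied.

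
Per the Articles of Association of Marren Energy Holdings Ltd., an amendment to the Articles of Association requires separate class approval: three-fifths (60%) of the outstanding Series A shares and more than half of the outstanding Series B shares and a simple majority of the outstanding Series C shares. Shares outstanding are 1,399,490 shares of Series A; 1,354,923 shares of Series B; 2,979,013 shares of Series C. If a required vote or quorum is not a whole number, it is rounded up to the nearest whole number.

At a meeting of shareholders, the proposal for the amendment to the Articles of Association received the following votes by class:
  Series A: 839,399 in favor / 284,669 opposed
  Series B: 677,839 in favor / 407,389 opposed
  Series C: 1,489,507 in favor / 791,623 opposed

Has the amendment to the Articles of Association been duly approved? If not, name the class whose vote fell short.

Not approved — the Series A shares did not give the required vote.

Series A: 3/5 of 1399490 = 839694; 839,694 required, 839,399 in favor — not approved.
Series B: a majority of 1354923 is 677462; 677,462 required, 677,839 in favor — approved.
Series C: a majority of 2979013 is 1489507; 1,489,507 required, 1,489,507 in favor — approved.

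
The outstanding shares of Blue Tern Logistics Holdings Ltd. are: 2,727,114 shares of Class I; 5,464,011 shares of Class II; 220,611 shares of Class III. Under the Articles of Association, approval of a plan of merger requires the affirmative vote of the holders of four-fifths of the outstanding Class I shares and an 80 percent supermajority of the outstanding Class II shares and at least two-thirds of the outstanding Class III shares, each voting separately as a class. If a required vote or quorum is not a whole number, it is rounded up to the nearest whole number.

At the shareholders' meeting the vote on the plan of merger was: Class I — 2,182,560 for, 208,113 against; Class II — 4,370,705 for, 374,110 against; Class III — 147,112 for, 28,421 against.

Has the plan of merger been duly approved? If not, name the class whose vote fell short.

Class I: 4/5 of 2727114 = 2181691.20, rounded up to 2181692; 2,181,692 required, 2,182,560 in favor — approved.
Class II: 4/5 of 5464011 = 4371208.80, rounded up to 4371209; 4,371,209 required, 4,370,705 in favor — not approved.
Class III: 2/3 of 220611 = 147074; 147,074 required, 147,112 in favor — approved.

Not approved — the Class II shares did not give the required vote.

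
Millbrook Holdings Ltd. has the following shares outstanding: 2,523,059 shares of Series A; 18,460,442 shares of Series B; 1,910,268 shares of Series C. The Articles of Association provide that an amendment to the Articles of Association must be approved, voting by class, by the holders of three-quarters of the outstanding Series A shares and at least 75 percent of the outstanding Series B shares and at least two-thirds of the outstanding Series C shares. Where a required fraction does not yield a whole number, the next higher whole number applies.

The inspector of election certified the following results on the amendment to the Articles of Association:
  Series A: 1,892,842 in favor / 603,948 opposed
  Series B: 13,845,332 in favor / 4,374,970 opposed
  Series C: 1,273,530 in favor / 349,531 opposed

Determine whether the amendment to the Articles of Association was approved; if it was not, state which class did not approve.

Approved — every class gave the required vote.

Series A: 3/4 of 2523059 = 1892294.25, rounded up to 1892295; 1,892,295 required, 1,892,842 in favor — approved.
Series B: 3/4 of 18460442 = 13845331.50, rounded up to 13845332; 13,845,332 required, 13,845,332 in favor — approved.
Series C: 2/3 of 1910268 = 1273512; 1,273,512 required, 1,273,530 in favor — approved.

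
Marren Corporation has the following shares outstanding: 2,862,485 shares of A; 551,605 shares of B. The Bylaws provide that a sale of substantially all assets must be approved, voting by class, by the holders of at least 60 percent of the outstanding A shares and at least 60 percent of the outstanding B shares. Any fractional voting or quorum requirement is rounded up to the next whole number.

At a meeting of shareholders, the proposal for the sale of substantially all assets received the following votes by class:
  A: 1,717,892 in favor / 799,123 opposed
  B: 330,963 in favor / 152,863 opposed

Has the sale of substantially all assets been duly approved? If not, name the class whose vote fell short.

A: 3/5 of 2862485 = 1717491; 1,717,491 required, 1,717,892 in favor — approved.
B: 3/5 of 551605 = 330963; 330,963 required, 330,963 in favor — approved.

Approved — every class gave the required vote.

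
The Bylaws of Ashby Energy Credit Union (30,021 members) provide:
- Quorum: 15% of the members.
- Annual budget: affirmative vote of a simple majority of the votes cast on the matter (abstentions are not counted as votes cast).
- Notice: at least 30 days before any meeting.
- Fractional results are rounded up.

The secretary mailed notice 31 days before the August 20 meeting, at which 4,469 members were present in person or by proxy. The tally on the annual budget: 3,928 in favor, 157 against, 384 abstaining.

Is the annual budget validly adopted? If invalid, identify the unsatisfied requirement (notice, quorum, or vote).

Invalid — quorum requirement not satisfied.

Notice: 31 days given; 30 required. Satisfied.
Quorum: 15% of 30,021 = 4,503.15, rounded up to 4,504; 4,469 present. Not satisfied.
Vote: requires a majority of the votes cast (4,469 − 384 abstaining = 4,085); a majority of 4085 is 2043, so 2,043 needed; 3,928 in favor. Satisfied.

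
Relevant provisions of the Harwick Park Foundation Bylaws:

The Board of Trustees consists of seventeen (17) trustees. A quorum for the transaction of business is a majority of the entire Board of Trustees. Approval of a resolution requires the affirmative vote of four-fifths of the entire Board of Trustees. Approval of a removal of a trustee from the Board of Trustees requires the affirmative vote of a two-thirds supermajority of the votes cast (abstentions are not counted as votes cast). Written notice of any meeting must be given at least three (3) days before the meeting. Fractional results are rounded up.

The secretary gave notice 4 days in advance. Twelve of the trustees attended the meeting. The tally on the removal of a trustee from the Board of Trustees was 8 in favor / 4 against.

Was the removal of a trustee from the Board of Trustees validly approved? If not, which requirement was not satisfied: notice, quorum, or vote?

Notice: 4 days given; 3 required (4 ≥ 3). Satisfied.
Quorum: 12 present; quorum is 9. Satisfied.
Vote: the removal of a trustee from the Board of Trustees requires two-thirds of the votes cast (12). 2/3 of 12 = 8, so 8 affirmative votes are needed; 8 voted in favor. Satisfied.

Valid — all requirements satisfied.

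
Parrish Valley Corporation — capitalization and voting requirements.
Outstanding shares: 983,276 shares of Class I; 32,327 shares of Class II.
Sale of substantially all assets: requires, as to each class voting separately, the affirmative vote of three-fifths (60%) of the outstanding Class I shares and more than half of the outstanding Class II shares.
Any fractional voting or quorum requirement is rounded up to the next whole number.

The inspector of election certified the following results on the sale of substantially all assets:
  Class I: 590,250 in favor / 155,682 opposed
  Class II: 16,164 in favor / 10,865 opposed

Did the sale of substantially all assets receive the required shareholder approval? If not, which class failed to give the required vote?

Approved — every class gave the required vote.

Class I: 3/5 of 983276 = 589965.60, rounded up to 589966; 589,966 required, 590,250 in favor — approved.
Class II: a majority of 32327 is 16164; 16,164 required, 16,164 in favor — approved.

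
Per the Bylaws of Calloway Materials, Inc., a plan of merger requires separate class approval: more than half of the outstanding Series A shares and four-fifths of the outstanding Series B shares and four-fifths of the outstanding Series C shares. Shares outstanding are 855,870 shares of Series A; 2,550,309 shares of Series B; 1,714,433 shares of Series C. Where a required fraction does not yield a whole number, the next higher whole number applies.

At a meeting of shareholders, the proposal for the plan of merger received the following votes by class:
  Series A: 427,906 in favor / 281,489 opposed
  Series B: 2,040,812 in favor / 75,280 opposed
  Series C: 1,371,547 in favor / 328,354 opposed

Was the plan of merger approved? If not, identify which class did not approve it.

Not approved — the Series A shares did not give the required vote.

Series A: a majority of 855870 is 427936; 427,936 required, 427,906 in favor — not approved.
Series B: 4/5 of 2550309 = 2040247.20, rounded up to 2040248; 2,040,248 required, 2,040,812 in favor — approved.
Series C: 4/5 of 1714433 = 1371546.40, rounded up to 1371547; 1,371,547 required, 1,371,547 in favor — approved.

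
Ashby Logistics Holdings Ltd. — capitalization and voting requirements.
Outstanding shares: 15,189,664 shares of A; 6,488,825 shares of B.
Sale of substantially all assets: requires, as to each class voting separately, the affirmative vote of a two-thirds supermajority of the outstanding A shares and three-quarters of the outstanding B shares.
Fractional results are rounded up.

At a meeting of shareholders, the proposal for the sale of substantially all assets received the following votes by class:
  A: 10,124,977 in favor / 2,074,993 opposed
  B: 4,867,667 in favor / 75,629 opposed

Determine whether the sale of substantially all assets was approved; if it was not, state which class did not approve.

Not approved — the A shares did not give the required vote.

A: 2/3 of 15189664 = 10126442.67, rounded up to 10126443; 10,126,443 required, 10,124,977 in favor — not approved.
B: 3/4 of 6488825 = 4866618.75, rounded up to 4866619; 4,866,619 required, 4,867,667 in favor — approved.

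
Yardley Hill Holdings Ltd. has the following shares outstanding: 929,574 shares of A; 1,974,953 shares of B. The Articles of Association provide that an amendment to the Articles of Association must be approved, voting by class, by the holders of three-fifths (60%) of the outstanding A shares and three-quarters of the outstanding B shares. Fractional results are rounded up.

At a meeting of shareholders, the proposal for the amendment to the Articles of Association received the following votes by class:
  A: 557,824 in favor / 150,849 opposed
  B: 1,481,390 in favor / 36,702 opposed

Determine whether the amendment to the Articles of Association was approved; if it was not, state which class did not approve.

A: 3/5 of 929574 = 557744.40, rounded up to 557745; 557,745 required, 557,824 in favor — approved.
B: 3/4 of 1974953 = 1481214.75, rounded up to 1481215; 1,481,215 required, 1,481,390 in favor — approved.

Approved — every class gave the required vote.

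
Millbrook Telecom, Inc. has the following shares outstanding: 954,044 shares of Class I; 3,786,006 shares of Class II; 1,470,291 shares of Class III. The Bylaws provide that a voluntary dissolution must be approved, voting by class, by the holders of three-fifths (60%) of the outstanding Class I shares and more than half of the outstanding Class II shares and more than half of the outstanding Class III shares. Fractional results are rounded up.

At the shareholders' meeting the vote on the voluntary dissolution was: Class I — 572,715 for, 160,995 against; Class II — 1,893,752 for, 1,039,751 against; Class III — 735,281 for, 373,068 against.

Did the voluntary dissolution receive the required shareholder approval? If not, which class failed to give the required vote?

Approved — every class gave the required vote.

Class I: 3/5 of 954044 = 572426.40, rounded up to 572427; 572,427 required, 572,715 in favor — approved.
Class II: a majority of 3786006 is 1893004; 1,893,004 required, 1,893,752 in favor — approved.
Class III: a majority of 1470291 is 735146; 735,146 required, 735,281 in favor — approved.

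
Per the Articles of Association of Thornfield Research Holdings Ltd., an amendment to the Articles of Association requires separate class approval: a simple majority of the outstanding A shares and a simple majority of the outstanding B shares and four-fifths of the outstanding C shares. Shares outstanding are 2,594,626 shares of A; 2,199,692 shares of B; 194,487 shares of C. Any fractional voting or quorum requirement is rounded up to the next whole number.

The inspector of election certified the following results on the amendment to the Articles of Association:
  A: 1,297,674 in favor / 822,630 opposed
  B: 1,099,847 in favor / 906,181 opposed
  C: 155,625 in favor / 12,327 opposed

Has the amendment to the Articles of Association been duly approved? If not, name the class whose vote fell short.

Approved — every class gave the required vote.

A: a majority of 2594626 is 1297314; 1,297,314 required, 1,297,674 in favor — approved.
B: a majority of 2199692 is 1099847; 1,099,847 required, 1,099,847 in favor — approved.
C: 4/5 of 194487 = 155589.60, rounded up to 155590; 155,590 required, 155,625 in favor — approved.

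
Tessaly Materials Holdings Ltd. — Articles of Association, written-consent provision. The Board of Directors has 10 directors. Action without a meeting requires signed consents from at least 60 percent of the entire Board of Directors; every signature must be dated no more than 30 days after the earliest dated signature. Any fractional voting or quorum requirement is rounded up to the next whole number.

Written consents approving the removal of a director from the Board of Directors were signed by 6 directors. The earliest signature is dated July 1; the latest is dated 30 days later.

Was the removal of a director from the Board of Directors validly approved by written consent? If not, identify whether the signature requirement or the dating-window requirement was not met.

Effective — both the signature and dating-window requirements are satisfied.

Signatures required: at least 60 percent of 10 — 3/5 of 10 = 6, so 6 needed; 6 signed. Sufficient.
Dating window: the latest signature is 30 days after the earliest; the limit is 30 days. Within the window.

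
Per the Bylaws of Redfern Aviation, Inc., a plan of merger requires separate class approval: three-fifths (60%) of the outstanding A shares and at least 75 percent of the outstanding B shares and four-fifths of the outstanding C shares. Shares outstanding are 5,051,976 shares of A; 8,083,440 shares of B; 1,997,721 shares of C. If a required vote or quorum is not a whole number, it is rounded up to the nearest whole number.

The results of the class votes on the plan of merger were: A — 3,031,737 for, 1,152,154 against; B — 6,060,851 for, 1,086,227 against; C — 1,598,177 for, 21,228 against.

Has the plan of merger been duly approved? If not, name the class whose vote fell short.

Not approved — the B shares did not give the required vote.

A: 3/5 of 5051976 = 3031185.60, rounded up to 3031186; 3,031,186 required, 3,031,737 in favor — approved.
B: 3/4 of 8083440 = 6062580; 6,062,580 required, 6,060,851 in favor — not approved.
C: 4/5 of 1997721 = 1598176.80, rounded up to 1598177; 1,598,177 required, 1,598,177 in favor — approved.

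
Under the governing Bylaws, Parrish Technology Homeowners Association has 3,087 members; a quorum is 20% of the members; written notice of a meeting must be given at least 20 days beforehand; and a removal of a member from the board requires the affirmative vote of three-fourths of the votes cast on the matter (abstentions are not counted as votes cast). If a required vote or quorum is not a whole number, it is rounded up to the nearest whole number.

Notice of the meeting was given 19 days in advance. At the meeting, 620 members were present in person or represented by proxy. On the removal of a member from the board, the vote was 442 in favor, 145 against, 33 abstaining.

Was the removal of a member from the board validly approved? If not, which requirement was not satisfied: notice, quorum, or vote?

Invalid — notice requirement not satisfied.

Notice: 19 days given; 20 required. Not satisfied.
Quorum: 20% of 3,087 = 617.40, rounded up to 618; 620 present. Satisfied.
Vote: requires three-fourths of the votes cast (620 − 33 abstaining = 587); 3/4 of 587 = 440.25, rounded up to 441, so 441 needed; 442 in favor. Satisfied.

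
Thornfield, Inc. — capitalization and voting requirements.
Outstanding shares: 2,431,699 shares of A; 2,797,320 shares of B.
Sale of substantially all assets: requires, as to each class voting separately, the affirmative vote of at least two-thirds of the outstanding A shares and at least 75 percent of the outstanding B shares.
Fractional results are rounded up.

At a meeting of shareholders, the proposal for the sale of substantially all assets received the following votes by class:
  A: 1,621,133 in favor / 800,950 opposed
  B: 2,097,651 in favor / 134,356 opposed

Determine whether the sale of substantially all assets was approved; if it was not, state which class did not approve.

A: 2/3 of 2431699 = 1621132.67, rounded up to 1621133; 1,621,133 required, 1,621,133 in favor — approved.
B: 3/4 of 2797320 = 2097990; 2,097,990 required, 2,097,651 in favor — not approved.

Not approved — the B shares did not give the required vote.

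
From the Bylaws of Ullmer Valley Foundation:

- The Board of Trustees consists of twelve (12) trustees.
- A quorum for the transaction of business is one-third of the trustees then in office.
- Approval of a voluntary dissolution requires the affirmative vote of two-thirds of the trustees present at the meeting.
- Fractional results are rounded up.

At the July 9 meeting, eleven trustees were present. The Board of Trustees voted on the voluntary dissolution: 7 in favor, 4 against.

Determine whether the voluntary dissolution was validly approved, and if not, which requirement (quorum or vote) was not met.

Quorum: 11 present; quorum is 4. Satisfied.
Vote: the voluntary dissolution requires two-thirds of the trustees present (11). 2/3 of 11 = 7.33, rounded up to 8, so 8 affirmative votes are needed; 7 voted in favor. Not satisfied.

Invalid — vote requirement not satisfied.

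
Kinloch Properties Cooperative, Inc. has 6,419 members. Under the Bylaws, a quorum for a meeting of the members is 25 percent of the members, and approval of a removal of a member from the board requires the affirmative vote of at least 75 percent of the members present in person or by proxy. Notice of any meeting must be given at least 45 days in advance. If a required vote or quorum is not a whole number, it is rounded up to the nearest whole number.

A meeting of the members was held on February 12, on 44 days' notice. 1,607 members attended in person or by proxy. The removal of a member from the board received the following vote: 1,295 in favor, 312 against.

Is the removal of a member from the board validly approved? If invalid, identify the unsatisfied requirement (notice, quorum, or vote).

Notice: 44 days given; 45 required. Not satisfied.
Quorum: 25% of 6,419 = 1,604.75, rounded up to 1,605; 1,607 present. Satisfied.
Vote: requires three-fourths of those present (1,607); 3/4 of 1607 = 1205.25, rounded up to 1206, so 1,206 needed; 1,295 in favor. Satisfied.

Invalid — notice requirement not satisfied.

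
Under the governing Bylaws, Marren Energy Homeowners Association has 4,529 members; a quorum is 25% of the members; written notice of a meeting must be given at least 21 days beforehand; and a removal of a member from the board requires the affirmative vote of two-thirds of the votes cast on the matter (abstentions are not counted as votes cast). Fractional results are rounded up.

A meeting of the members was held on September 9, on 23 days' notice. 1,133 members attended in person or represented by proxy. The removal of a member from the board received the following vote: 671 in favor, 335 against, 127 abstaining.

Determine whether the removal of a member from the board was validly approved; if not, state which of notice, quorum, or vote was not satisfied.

Notice: 23 days given; 21 required. Satisfied.
Quorum: 25% of 4,529 = 1,132.25, rounded up to 1,133; 1,133 present. Satisfied.
Vote: requires two-thirds of the votes cast (1,133 − 127 abstaining = 1,006); 2/3 of 1006 = 670.67, rounded up to 671, so 671 needed; 671 in favor. Satisfied.

Valid — all requirements satisfied.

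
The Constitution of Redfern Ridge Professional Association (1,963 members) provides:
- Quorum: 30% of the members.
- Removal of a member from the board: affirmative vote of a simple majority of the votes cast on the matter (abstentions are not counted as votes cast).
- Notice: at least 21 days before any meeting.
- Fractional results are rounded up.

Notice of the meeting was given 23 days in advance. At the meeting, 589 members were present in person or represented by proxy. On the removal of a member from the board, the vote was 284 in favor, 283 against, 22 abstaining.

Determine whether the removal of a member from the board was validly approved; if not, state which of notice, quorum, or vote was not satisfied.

Valid — all requirements satisfied.

Notice: 23 days given; 21 required. Satisfied.
Quorum: 30% of 1,963 = 588.90, rounded up to 589; 589 present. Satisfied.
Vote: requires a majority of the votes cast (589 − 22 abstaining = 567); a majority of 567 is 284, so 284 needed; 284 in favor. Satisfied.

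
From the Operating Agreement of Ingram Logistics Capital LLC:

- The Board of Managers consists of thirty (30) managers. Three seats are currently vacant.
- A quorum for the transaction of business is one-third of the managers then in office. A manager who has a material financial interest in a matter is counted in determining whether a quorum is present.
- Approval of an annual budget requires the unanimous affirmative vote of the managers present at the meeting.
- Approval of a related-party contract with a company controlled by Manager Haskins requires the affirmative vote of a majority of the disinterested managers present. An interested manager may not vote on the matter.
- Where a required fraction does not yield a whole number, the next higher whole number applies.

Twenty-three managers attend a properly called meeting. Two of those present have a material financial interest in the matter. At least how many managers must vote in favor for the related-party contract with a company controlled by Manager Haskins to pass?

11

The related-party contract with a company controlled by Manager Haskins requires a majority of the disinterested managers present (23 − 2 = 21).
A majority of 21 is 11.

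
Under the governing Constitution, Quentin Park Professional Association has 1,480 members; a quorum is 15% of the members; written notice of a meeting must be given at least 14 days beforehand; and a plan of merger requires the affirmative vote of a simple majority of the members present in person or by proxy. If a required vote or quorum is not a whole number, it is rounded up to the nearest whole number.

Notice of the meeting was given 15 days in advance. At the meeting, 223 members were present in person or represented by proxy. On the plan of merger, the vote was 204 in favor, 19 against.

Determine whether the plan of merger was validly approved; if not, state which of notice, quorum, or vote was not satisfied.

Valid — all requirements satisfied.

Notice: 15 days given; 14 required. Satisfied.
Quorum: 15% of 1,480 = 222; 223 present. Satisfied.
Vote: requires a majority of those present (223); a majority of 223 is 112, so 112 needed; 204 in favor. Satisfied.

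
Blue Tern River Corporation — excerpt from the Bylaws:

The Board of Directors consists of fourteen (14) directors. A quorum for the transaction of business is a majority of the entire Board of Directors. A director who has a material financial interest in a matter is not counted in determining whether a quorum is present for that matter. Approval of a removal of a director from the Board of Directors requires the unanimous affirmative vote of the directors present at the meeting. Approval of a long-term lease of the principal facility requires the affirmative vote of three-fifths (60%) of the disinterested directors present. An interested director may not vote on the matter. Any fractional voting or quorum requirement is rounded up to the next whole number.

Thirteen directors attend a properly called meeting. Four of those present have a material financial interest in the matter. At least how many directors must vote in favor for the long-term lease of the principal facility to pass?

The long-term lease of the principal facility requires three-fifths of the disinterested directors present (13 − 4 = 9).
3/5 of 9 = 5.40, rounded up to 6.

6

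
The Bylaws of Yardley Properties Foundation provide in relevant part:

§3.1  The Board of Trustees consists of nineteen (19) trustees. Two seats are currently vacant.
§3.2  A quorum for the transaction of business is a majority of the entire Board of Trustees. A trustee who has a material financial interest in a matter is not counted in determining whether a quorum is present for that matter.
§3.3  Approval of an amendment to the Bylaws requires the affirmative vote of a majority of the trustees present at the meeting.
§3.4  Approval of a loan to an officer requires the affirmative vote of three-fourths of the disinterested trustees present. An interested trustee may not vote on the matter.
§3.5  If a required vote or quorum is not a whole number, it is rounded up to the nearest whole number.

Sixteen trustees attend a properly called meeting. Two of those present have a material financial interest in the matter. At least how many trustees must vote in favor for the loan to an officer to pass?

The loan to an officer requires three-fourths of the disinterested trustees present (16 − 2 = 14).
3/4 of 14 = 10.50, rounded up to 11.

11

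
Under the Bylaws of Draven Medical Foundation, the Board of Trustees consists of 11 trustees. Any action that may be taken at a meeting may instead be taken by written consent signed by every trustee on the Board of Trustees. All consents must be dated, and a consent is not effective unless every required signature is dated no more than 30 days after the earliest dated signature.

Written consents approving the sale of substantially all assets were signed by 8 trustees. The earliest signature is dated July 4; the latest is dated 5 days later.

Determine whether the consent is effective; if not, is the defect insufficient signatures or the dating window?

Signatures required: the unanimous vote of 11 — unanimous means all 11, so 11 needed; 8 signed. Insufficient.
Dating window: the latest signature is 5 days after the earliest; the limit is 30 days. Within the window.

Not effective — insufficient signatures.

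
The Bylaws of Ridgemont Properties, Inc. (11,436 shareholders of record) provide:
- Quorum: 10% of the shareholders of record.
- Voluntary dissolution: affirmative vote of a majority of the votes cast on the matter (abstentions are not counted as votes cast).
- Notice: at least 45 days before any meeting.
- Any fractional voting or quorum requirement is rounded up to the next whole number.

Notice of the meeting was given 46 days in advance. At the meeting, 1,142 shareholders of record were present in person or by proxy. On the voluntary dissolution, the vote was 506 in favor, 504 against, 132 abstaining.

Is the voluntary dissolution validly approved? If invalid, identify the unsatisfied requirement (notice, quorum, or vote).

Notice: 46 days given; 45 required. Satisfied.
Quorum: 10% of 11,436 = 1,143.60, rounded up to 1,144; 1,142 present. Not satisfied.
Vote: requires a majority of the votes cast (1,142 − 132 abstaining = 1,010); a majority of 1010 is 506, so 506 needed; 506 in favor. Satisfied.

Invalid — quorum requirement not satisfied.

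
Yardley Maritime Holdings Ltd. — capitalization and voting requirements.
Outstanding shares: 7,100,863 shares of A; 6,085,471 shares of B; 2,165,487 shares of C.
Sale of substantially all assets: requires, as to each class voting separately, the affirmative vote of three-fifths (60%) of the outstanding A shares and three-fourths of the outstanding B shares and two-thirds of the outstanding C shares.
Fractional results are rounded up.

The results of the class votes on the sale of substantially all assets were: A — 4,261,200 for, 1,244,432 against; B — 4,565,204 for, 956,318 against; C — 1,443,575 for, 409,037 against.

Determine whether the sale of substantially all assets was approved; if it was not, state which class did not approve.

Not approved — the C shares did not give the required vote.

A: 3/5 of 7100863 = 4260517.80, rounded up to 4260518; 4,260,518 required, 4,261,200 in favor — approved.
B: 3/4 of 6085471 = 4564103.25, rounded up to 4564104; 4,564,104 required, 4,565,204 in favor — approved.
C: 2/3 of 2165487 = 1443658; 1,443,658 required, 1,443,575 in favor — not approved.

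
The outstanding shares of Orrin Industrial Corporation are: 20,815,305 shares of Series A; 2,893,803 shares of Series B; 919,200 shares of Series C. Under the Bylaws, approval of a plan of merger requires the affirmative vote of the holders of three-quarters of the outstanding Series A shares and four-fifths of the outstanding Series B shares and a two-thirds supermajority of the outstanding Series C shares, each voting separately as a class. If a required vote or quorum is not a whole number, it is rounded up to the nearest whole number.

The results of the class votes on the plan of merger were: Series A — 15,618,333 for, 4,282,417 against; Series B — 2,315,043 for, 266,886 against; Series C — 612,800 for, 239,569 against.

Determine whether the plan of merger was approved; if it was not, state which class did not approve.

Series A: 3/4 of 20815305 = 15611478.75, rounded up to 15611479; 15,611,479 required, 15,618,333 in favor — approved.
Series B: 4/5 of 2893803 = 2315042.40, rounded up to 2315043; 2,315,043 required, 2,315,043 in favor — approved.
Series C: 2/3 of 919200 = 612800; 612,800 required, 612,800 in favor — approved.

Approved — every class gave the required vote.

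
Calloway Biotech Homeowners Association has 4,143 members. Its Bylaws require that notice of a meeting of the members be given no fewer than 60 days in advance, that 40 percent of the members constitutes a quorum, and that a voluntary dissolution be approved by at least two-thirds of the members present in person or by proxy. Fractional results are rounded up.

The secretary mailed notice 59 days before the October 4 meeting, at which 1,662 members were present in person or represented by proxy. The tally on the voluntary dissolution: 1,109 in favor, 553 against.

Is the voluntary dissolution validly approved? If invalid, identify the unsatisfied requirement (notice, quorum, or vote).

Notice: 59 days given; 60 required. Not satisfied.
Quorum: 40% of 4,143 = 1,657.20, rounded up to 1,658; 1,662 present. Satisfied.
Vote: requires two-thirds of those present (1,662); 2/3 of 1662 = 1108, so 1,108 needed; 1,109 in favor. Satisfied.

Invalid — notice requirement not satisfied.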